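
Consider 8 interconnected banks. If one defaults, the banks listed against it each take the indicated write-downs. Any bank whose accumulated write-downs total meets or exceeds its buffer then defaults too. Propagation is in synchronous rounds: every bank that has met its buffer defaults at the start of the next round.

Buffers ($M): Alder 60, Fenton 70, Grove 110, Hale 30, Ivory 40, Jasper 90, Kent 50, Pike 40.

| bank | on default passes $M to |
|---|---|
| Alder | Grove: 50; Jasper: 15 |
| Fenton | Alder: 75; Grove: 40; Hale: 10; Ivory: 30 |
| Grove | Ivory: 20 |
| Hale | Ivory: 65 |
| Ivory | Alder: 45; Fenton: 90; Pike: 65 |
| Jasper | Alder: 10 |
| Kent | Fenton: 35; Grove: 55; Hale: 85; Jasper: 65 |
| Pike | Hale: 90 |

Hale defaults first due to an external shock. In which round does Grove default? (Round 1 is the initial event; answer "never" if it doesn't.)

never

Round 1 — Hale defaults (initial).
  Ivory: +65 → 65 ≥ 40
Round 2 — Ivory defaults.
  Alder: +45 → 45 < 60
  Fenton: +90 → 90 ≥ 70
  Pike: +65 → 65 ≥ 40
Round 3 — Fenton, Pike default.
  Alder: +75 → 120 ≥ 60
  Grove: +40 → 40 < 110
Round 4 — Alder defaults.
  Grove: +50 → 90 < 110
  Jasper: +15 → 15 < 90
No further defaults.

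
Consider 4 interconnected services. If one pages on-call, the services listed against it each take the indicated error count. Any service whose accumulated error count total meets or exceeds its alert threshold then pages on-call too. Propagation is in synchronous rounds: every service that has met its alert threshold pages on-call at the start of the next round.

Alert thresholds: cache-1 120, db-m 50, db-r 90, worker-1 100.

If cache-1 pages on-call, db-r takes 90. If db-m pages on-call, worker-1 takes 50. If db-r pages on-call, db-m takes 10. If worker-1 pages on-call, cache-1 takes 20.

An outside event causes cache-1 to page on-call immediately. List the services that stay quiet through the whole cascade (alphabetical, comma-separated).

db-m, worker-1

Round 1 — cache-1 pages on-call (initial).
  db-r: +90 → 90 ≥ 90
Round 2 — db-r pages on-call.
  db-m: +10 → 10 < 50
No further pages.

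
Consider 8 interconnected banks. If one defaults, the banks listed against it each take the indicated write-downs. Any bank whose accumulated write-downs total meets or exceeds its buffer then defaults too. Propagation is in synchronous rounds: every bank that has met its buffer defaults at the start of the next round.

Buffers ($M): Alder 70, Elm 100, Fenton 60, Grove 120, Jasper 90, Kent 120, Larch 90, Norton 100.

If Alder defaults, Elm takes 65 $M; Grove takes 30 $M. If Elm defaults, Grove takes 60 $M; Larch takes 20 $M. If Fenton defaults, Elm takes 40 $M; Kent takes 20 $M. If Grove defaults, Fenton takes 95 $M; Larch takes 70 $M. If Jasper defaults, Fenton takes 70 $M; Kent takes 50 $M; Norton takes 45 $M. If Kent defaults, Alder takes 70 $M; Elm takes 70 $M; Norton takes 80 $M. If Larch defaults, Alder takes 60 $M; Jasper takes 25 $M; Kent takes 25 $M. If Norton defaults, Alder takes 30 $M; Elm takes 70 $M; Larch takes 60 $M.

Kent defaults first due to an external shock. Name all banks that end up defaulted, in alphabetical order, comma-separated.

Alder, Elm, Kent

Round 1 — Kent defaults (initial).
  Alder: +70 → 70 ≥ 70
  Elm: +70 → 70 < 100
  Norton: +80 → 80 < 100
Round 2 — Alder defaults.
  Elm: +65 → 135 ≥ 100
  Grove: +30 → 30 < 120
Round 3 — Elm defaults.
  Grove: +60 → 90 < 120
  Larch: +20 → 20 < 90
No further defaults.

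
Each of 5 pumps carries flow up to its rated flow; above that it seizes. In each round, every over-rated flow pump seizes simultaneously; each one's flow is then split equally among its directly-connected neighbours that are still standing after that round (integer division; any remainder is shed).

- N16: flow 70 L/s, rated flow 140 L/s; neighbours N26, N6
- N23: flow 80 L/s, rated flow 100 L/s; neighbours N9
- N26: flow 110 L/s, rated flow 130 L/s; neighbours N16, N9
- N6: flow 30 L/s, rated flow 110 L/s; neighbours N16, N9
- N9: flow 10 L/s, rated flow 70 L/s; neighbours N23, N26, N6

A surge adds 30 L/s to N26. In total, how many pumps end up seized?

3

Round 1 — N26 at 140 > 130. N26 seizes.
  N26 sheds 140 L/s to N16, N9: 70 each.
    N16: 70+70 = 140 ≤ 140
    N9: 10+70 = 80 > 70
Round 2 — N9 seizes.
  N9 sheds 80 L/s to N23, N6: 40 each.
    N23: 80+40 = 120 > 100
    N6: 30+40 = 70 ≤ 110
Round 3 — N23 seizes.
  N23 sheds 120 L/s: no online neighbours, lost.
No further seizures.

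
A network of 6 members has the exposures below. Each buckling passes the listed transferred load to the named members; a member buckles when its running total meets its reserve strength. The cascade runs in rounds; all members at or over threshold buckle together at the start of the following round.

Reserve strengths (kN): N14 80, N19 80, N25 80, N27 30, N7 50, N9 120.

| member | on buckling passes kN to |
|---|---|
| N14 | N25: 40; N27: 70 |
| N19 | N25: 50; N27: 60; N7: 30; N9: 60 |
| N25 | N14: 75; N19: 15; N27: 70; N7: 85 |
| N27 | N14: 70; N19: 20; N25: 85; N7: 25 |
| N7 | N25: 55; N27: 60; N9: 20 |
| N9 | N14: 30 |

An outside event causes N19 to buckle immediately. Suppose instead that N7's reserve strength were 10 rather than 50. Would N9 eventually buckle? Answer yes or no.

With N7's reserve strength at 10:
Round 1 — N19 buckles (initial).
  N25: +50 → 50 < 80
  N27: +60 → 60 ≥ 30
  N7: +30 → 30 ≥ 10
  N9: +60 → 60 < 120
Round 2 — N27, N7 buckle.
  N14: +70 → 70 < 80
  N25: +85+55 → 190 ≥ 80
  N9: +20 → 80 < 120
Round 3 — N25 buckles.
  N14: +75 → 145 ≥ 80
Round 4 — N14 buckles.
No further bucklings.

no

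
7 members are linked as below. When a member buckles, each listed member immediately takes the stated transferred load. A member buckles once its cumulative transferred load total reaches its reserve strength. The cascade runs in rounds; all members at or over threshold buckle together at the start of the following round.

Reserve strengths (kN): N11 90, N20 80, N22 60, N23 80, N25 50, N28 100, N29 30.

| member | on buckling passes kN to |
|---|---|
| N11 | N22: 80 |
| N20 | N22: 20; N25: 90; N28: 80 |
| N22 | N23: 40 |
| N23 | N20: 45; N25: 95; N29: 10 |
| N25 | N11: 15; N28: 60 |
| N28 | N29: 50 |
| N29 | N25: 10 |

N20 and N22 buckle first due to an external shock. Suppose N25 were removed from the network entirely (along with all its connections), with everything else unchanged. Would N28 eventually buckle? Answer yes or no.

no

With N25 removed:
Round 1 — N20, N22 buckle (initial).
  N23: +40 → 40 < 80
  N28: +80 → 80 < 100
No further bucklings.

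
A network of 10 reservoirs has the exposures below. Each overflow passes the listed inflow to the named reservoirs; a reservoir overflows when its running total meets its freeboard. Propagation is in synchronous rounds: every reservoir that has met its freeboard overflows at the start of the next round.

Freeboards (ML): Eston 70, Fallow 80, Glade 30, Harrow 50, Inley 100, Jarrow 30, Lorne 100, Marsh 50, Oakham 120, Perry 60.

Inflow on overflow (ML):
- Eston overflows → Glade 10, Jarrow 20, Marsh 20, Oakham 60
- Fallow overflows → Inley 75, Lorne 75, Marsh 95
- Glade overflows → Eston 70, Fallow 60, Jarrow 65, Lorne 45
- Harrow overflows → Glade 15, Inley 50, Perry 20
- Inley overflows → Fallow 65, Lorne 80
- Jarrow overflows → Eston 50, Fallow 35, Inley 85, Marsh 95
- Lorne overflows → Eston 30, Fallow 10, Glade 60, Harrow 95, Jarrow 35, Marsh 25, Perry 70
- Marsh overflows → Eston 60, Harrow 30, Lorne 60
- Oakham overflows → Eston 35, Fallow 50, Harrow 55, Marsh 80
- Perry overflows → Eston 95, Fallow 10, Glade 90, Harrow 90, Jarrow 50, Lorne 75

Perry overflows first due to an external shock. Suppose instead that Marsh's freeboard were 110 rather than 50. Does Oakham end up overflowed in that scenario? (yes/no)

no

With Marsh's freeboard at 110:
Round 1 — Perry overflows (initial).
  Eston: +95 → 95 ≥ 70
  Fallow: +10 → 10 < 80
  Glade: +90 → 90 ≥ 30
  Harrow: +90 → 90 ≥ 50
  Jarrow: +50 → 50 ≥ 30
  Lorne: +75 → 75 < 100
Round 2 — Eston, Glade, Harrow, Jarrow overflow.
  Fallow: +60+35 → 105 ≥ 80
  Inley: +50+85 → 135 ≥ 100
  Lorne: +45 → 120 ≥ 100
  Marsh: +20+95 → 115 ≥ 110
  Oakham: +60 → 60 < 120
Round 3 — Fallow, Inley, Lorne, Marsh overflow.
No further overflows.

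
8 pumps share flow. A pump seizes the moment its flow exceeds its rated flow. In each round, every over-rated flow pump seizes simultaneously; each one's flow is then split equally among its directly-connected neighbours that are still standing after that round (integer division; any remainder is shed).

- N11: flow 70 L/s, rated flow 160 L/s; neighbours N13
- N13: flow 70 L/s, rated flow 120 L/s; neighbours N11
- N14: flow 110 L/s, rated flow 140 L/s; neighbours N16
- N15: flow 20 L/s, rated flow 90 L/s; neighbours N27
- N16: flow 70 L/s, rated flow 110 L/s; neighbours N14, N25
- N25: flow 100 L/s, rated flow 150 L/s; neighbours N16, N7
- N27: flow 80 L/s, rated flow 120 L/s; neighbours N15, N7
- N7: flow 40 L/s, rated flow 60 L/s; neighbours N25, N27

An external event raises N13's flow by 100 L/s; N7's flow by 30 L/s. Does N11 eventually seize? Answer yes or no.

yes

Round 1 — N13 at 170 > 120; N7 at 70 > 60. N13, N7 seize.
  N13 sheds 170 L/s to N11: 170 each.
    N11: 70+170 = 240 > 160
  N7 sheds 70 L/s to N25, N27: 35 each.
    N25: 100+35 = 135 ≤ 150
    N27: 80+35 = 115 ≤ 120
Round 2 — N11 seizes.
  N11 sheds 240 L/s: no online neighbours, lost.
No further seizures.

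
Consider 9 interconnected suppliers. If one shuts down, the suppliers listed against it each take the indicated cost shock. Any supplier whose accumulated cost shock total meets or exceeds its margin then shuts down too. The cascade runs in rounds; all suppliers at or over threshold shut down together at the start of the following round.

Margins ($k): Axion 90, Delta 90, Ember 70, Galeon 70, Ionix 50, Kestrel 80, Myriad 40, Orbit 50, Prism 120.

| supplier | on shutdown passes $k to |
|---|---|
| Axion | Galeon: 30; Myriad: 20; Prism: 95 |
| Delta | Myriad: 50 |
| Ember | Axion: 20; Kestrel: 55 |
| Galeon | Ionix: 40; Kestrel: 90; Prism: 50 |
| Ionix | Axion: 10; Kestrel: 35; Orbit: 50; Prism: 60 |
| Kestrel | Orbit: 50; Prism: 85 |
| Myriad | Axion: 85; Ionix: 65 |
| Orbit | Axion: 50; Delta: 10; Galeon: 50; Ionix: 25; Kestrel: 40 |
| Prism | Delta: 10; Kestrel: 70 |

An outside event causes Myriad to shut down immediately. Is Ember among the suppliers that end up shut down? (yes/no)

no

Round 1 — Myriad shuts down (initial).
  Axion: +85 → 85 < 90
  Ionix: +65 → 65 ≥ 50
Round 2 — Ionix shuts down.
  Axion: +10 → 95 ≥ 90
  Kestrel: +35 → 35 < 80
  Orbit: +50 → 50 ≥ 50
  Prism: +60 → 60 < 120
Round 3 — Axion, Orbit shut down.
  Delta: +10 → 10 < 90
  Galeon: +30+50 → 80 ≥ 70
  Kestrel: +40 → 75 < 80
  Prism: +95 → 155 ≥ 120
Round 4 — Galeon, Prism shut down.
  Delta: +10 → 20 < 90
  Kestrel: +90+70 → 235 ≥ 80
Round 5 — Kestrel shuts down.
No further shutdowns.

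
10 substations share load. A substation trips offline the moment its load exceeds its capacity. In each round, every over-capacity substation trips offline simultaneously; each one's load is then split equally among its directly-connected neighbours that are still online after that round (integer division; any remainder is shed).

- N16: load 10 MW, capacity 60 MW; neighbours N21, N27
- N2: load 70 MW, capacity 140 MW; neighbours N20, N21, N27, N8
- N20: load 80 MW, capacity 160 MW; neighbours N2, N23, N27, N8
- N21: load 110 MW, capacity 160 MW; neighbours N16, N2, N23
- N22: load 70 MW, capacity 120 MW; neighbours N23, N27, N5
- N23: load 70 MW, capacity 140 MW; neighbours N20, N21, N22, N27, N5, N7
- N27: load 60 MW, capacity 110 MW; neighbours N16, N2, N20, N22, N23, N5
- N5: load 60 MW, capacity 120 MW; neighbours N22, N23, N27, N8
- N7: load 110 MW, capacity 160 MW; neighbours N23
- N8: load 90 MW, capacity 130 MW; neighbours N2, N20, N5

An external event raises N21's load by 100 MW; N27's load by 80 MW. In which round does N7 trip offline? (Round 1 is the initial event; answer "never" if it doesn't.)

Round 1 — N21 at 210 > 160; N27 at 140 > 110. N21, N27 trip offline.
  N21 sheds 210 MW to N16, N2, N23: 70 each.
    N16: 10+70 = 80 > 60
    N2: 70+70 = 140 ≤ 140
    N23: 70+70 = 140 ≤ 140
  N27 sheds 140 MW to N16, N2, N20, N22, N23, N5: 23 each (2 lost).
    N16: 80+23 = 103 > 60
    N2: 140+23 = 163 > 140
    N20: 80+23 = 103 ≤ 160
    N22: 70+23 = 93 ≤ 120
    N23: 140+23 = 163 > 140
    N5: 60+23 = 83 ≤ 120
Round 2 — N16, N2, N23 trip offline.
  N16 sheds 103 MW: no online neighbours, lost.
  N2 sheds 163 MW to N20, N8: 81 each (1 lost).
    N20: 103+81 = 184 > 160
    N8: 90+81 = 171 > 130
  N23 sheds 163 MW to N20, N22, N5, N7: 40 each (3 lost).
    N20: 184+40 = 224 > 160
    N22: 93+40 = 133 > 120
    N5: 83+40 = 123 > 120
    N7: 110+40 = 150 ≤ 160
Round 3 — N20, N22, N5, N8 trip offline.
  N20 sheds 224 MW: no online neighbours, lost.
  N22 sheds 133 MW: no online neighbours, lost.
  N5 sheds 123 MW: no online neighbours, lost.
  N8 sheds 171 MW: no online neighbours, lost.
No further trips.

never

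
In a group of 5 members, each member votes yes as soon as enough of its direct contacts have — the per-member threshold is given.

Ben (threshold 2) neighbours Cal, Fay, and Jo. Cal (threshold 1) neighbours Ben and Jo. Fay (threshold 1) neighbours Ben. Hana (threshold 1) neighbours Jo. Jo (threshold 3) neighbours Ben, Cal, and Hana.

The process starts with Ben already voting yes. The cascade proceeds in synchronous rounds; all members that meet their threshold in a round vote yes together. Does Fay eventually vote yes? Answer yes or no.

Round 1 — Ben votes yes (initial).
Round 2 — checking thresholds:
  Cal: 1 of 2 neighbours ≥ 1, votes yes.
  Fay: 1 of 1 neighbours ≥ 1, votes yes.
  Jo: 1 of 3 neighbours < 3, holds.
Round 3 — no new yes votes; cascade stops.

yes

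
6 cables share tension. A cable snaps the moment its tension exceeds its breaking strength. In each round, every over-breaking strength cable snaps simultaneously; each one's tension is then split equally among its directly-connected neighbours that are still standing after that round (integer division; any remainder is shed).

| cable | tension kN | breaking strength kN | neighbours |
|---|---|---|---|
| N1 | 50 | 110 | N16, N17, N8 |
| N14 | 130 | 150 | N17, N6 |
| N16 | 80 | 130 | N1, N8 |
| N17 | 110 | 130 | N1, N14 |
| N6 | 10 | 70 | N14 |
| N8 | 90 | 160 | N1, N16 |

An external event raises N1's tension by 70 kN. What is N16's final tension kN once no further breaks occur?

Round 1 — N1 at 120 > 110. N1 snaps.
  N1 sheds 120 kN to N16, N17, N8: 40 each.
    N16: 80+40 = 120 ≤ 130
    N17: 110+40 = 150 > 130
    N8: 90+40 = 130 ≤ 160
Round 2 — N17 snaps.
  N17 sheds 150 kN to N14: 150 each.
    N14: 130+150 = 280 > 150
Round 3 — N14 snaps.
  N14 sheds 280 kN to N6: 280 each.
    N6: 10+280 = 290 > 70
Round 4 — N6 snaps.
  N6 sheds 290 kN: no online neighbours, lost.
No further breaks.

120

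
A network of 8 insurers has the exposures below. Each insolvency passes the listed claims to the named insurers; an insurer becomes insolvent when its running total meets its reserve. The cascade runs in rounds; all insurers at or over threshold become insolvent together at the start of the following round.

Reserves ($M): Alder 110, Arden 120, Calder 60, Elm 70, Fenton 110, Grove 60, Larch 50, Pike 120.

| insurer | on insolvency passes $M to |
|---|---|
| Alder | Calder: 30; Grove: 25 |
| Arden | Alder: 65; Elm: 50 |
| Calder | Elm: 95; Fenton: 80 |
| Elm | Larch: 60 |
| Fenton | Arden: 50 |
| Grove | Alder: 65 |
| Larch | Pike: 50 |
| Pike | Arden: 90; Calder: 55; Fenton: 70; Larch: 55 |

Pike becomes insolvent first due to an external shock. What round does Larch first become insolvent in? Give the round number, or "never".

2

Round 1 — Pike becomes insolvent (initial).
  Arden: +90 → 90 < 120
  Calder: +55 → 55 < 60
  Fenton: +70 → 70 < 110
  Larch: +55 → 55 ≥ 50
Round 2 — Larch becomes insolvent.
No further insolvencies.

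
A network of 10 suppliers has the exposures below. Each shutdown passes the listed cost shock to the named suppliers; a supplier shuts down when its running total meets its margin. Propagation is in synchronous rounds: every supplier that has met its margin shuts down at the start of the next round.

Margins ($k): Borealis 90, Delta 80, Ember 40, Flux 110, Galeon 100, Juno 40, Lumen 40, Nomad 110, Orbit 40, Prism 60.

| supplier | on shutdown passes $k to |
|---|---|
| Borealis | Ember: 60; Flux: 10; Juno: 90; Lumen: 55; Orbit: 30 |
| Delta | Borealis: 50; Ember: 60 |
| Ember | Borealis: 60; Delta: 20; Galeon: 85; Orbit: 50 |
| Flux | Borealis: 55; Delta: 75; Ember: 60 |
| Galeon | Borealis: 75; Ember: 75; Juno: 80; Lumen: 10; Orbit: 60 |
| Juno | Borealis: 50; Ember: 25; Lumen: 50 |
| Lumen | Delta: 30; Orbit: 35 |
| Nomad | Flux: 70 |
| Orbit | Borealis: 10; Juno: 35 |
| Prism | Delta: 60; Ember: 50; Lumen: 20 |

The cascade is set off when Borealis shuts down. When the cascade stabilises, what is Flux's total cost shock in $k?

10

Round 1 — Borealis shuts down (initial).
  Ember: +60 → 60 ≥ 40
  Flux: +10 → 10 < 110
  Juno: +90 → 90 ≥ 40
  Lumen: +55 → 55 ≥ 40
  Orbit: +30 → 30 < 40
Round 2 — Ember, Juno, Lumen shut down.
  Delta: +20+30 → 50 < 80
  Galeon: +85 → 85 < 100
  Orbit: +50+35 → 115 ≥ 40
Round 3 — Orbit shuts down.
No further shutdowns.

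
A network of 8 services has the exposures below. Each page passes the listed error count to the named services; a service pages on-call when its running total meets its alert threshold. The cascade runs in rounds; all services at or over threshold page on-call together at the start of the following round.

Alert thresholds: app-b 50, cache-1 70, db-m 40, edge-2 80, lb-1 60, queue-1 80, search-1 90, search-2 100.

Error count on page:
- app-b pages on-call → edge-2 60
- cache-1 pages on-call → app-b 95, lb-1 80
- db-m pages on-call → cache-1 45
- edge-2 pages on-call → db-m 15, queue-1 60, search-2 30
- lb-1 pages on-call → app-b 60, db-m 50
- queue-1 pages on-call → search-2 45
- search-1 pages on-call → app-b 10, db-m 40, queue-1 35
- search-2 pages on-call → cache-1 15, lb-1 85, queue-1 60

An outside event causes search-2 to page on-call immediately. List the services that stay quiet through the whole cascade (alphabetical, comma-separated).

cache-1, edge-2, queue-1, search-1

Round 1 — search-2 pages on-call (initial).
  cache-1: +15 → 15 < 70
  lb-1: +85 → 85 ≥ 60
  queue-1: +60 → 60 < 80
Round 2 — lb-1 pages on-call.
  app-b: +60 → 60 ≥ 50
  db-m: +50 → 50 ≥ 40
Round 3 — app-b, db-m page on-call.
  cache-1: +45 → 60 < 70
  edge-2: +60 → 60 < 80
No further pages.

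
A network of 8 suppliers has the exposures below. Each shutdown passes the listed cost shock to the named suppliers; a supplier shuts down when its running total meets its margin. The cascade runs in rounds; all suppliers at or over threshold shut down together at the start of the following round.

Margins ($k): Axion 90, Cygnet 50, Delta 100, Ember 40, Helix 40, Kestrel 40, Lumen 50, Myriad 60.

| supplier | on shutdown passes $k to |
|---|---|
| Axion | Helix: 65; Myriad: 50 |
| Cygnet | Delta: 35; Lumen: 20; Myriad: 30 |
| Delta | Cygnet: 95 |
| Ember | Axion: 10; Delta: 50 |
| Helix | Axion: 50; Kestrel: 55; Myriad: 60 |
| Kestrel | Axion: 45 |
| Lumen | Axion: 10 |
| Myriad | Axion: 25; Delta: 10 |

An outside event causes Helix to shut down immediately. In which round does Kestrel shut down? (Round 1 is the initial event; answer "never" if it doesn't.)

Round 1 — Helix shuts down (initial).
  Axion: +50 → 50 < 90
  Kestrel: +55 → 55 ≥ 40
  Myriad: +60 → 60 ≥ 60
Round 2 — Kestrel, Myriad shut down.
  Axion: +45+25 → 120 ≥ 90
  Delta: +10 → 10 < 100
Round 3 — Axion shuts down.
No further shutdowns.

2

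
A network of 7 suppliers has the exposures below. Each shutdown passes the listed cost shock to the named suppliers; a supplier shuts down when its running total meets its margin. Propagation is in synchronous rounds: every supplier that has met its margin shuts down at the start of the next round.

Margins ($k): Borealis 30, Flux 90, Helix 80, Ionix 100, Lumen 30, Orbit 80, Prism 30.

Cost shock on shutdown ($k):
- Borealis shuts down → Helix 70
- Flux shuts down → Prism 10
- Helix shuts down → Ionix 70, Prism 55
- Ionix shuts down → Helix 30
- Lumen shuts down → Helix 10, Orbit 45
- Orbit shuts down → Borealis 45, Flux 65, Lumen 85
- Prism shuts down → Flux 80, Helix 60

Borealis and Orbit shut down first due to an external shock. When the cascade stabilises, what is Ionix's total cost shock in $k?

Round 1 — Borealis, Orbit shut down (initial).
  Flux: +65 → 65 < 90
  Helix: +70 → 70 < 80
  Lumen: +85 → 85 ≥ 30
Round 2 — Lumen shuts down.
  Helix: +10 → 80 ≥ 80
Round 3 — Helix shuts down.
  Ionix: +70 → 70 < 100
  Prism: +55 → 55 ≥ 30
Round 4 — Prism shuts down.
  Flux: +80 → 145 ≥ 90
Round 5 — Flux shuts down.
No further shutdowns.

70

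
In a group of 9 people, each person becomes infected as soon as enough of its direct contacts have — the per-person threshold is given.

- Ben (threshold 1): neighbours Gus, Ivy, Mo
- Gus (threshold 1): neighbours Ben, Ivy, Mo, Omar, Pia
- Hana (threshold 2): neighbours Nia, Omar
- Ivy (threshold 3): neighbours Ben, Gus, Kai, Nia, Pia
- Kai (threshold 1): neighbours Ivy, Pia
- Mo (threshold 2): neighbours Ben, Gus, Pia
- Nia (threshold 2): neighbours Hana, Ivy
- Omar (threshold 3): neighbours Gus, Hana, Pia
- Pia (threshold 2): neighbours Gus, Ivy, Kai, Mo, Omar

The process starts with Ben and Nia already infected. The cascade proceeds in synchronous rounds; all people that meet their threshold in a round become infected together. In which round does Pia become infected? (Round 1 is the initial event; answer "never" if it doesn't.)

Round 1 — Ben, Nia become infected (initial).
Round 2 — checking thresholds:
  Gus: 1 of 5 neighbours ≥ 1, becomes infected.
  Hana: 1 of 2 neighbours < 2, below threshold.
  Ivy: 2 of 5 neighbours < 3, below threshold.
  Mo: 1 of 3 neighbours < 2, below threshold.
Round 3 — checking thresholds:
  Hana: 1 of 2 neighbours < 2, below threshold.
  Ivy: 3 of 5 neighbours ≥ 3, becomes infected.
  Mo: 2 of 3 neighbours ≥ 2, becomes infected.
  Omar: 1 of 3 neighbours < 3, below threshold.
  Pia: 1 of 5 neighbours < 2, below threshold.
Round 4 — checking thresholds:
  Hana: 1 of 2 neighbours < 2, below threshold.
  Kai: 1 of 2 neighbours ≥ 1, becomes infected.
  Omar: 1 of 3 neighbours < 3, below threshold.
  Pia: 3 of 5 neighbours ≥ 2, becomes infected.
Round 5 — no new infections; cascade stops.

4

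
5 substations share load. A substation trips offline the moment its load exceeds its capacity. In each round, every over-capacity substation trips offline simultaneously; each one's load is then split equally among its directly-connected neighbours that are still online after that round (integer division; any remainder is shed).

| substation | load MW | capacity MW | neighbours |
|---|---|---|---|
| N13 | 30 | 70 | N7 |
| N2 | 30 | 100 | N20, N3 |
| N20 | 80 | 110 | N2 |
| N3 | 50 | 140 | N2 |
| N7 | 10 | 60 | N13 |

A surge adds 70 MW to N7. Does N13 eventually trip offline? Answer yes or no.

yes

Round 1 — N7 at 80 > 60. N7 trips offline.
  N7 sheds 80 MW to N13: 80 each.
    N13: 30+80 = 110 > 70
Round 2 — N13 trips offline.
  N13 sheds 110 MW: no online neighbours, lost.
No further trips.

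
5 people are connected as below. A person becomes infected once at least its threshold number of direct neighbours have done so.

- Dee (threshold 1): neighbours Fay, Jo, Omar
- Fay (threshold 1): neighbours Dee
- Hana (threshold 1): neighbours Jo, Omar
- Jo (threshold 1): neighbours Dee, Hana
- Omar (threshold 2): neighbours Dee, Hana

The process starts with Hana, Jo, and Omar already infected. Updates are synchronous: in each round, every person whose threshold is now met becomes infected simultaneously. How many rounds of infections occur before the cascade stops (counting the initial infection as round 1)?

3

Round 1 — Hana, Jo, Omar become infected (initial).
Round 2 — checking thresholds:
  Dee: 2 of 3 neighbours ≥ 1, becomes infected.
Round 3 — checking thresholds:
  Fay: 1 of 1 neighbours ≥ 1, becomes infected.
Round 4 — no new infections; cascade stops.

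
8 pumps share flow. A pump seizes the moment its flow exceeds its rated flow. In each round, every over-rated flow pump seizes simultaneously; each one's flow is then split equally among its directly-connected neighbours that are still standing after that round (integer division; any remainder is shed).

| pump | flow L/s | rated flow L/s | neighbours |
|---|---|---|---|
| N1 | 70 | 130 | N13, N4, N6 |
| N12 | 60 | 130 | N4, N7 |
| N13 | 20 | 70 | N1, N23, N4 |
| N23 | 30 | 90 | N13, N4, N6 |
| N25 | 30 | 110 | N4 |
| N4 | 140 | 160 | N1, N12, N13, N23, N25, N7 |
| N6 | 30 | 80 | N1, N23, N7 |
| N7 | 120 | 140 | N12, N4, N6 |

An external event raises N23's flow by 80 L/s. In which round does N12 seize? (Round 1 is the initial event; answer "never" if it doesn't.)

4

Round 1 — N23 at 110 > 90. N23 seizes.
  N23 sheds 110 L/s to N13, N4, N6: 36 each (2 lost).
    N13: 20+36 = 56 ≤ 70
    N4: 140+36 = 176 > 160
    N6: 30+36 = 66 ≤ 80
Round 2 — N4 seizes.
  N4 sheds 176 L/s to N1, N12, N13, N25, N7: 35 each (1 lost).
    N1: 70+35 = 105 ≤ 130
    N12: 60+35 = 95 ≤ 130
    N13: 56+35 = 91 > 70
    N25: 30+35 = 65 ≤ 110
    N7: 120+35 = 155 > 140
Round 3 — N13, N7 seize.
  N13 sheds 91 L/s to N1: 91 each.
    N1: 105+91 = 196 > 130
  N7 sheds 155 L/s to N12, N6: 77 each (1 lost).
    N12: 95+77 = 172 > 130
    N6: 66+77 = 143 > 80
Round 4 — N1, N12, N6 seize.
  N1 sheds 196 L/s: no online neighbours, lost.
  N12 sheds 172 L/s: no online neighbours, lost.
  N6 sheds 143 L/s: no online neighbours, lost.
No further seizures.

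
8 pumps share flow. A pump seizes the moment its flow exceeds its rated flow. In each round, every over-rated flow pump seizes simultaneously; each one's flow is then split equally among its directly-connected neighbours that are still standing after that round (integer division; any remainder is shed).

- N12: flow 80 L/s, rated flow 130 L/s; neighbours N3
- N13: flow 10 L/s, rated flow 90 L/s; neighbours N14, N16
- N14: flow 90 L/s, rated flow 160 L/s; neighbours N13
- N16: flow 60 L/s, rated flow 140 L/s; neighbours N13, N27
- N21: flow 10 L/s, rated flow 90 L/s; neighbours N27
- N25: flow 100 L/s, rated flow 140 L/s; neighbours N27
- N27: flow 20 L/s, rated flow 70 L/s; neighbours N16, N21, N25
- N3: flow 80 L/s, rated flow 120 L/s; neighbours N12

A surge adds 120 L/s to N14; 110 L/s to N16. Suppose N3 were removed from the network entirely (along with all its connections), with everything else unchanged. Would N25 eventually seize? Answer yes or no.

yes

With N3 removed:
Round 1 — N14 at 210 > 160; N16 at 170 > 140. N14, N16 seize.
  N14 sheds 210 L/s to N13: 210 each.
    N13: 10+210 = 220 > 90
  N16 sheds 170 L/s to N13, N27: 85 each.
    N13: 220+85 = 305 > 90
    N27: 20+85 = 105 > 70
Round 2 — N13, N27 seize.
  N13 sheds 305 L/s: no online neighbours, lost.
  N27 sheds 105 L/s to N21, N25: 52 each (1 lost).
    N21: 10+52 = 62 ≤ 90
    N25: 100+52 = 152 > 140
Round 3 — N25 seizes.
  N25 sheds 152 L/s: no online neighbours, lost.
No further seizures.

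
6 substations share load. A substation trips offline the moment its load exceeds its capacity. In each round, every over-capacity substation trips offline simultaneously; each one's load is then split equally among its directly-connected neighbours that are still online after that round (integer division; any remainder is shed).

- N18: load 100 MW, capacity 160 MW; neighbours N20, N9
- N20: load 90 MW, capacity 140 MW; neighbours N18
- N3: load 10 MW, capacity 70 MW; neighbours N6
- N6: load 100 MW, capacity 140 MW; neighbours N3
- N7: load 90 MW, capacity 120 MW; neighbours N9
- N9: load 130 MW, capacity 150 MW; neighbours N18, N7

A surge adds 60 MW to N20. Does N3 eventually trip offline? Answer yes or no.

no

Round 1 — N20 at 150 > 140. N20 trips offline.
  N20 sheds 150 MW to N18: 150 each.
    N18: 100+150 = 250 > 160
Round 2 — N18 trips offline.
  N18 sheds 250 MW to N9: 250 each.
    N9: 130+250 = 380 > 150
Round 3 — N9 trips offline.
  N9 sheds 380 MW to N7: 380 each.
    N7: 90+380 = 470 > 120
Round 4 — N7 trips offline.
  N7 sheds 470 MW: no online neighbours, lost.
No further trips.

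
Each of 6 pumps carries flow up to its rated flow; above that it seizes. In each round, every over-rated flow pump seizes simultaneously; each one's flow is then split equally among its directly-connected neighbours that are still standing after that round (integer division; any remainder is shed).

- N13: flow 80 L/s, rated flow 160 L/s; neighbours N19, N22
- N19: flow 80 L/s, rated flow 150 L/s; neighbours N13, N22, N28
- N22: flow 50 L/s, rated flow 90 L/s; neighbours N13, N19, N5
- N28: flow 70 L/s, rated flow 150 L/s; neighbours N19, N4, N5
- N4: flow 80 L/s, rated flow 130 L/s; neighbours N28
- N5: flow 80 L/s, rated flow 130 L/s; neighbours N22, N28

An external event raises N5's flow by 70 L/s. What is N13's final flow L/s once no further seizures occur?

Round 1 — N5 at 150 > 130. N5 seizes.
  N5 sheds 150 L/s to N22, N28: 75 each.
    N22: 50+75 = 125 > 90
    N28: 70+75 = 145 ≤ 150
Round 2 — N22 seizes.
  N22 sheds 125 L/s to N13, N19: 62 each (1 lost).
    N13: 80+62 = 142 ≤ 160
    N19: 80+62 = 142 ≤ 150
No further seizures.

142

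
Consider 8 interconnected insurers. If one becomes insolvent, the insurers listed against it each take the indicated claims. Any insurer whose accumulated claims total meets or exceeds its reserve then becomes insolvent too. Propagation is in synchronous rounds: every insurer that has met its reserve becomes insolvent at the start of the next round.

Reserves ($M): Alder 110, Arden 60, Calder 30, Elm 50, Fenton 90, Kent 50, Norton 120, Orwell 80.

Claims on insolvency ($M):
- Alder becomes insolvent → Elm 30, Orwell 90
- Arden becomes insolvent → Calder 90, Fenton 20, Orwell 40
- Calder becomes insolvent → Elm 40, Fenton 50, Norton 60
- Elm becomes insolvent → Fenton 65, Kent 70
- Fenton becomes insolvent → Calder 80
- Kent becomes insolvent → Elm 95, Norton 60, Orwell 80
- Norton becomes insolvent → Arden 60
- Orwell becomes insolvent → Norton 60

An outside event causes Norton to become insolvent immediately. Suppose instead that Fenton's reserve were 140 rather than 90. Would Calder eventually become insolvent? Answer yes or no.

yes

With Fenton's reserve at 140:
Round 1 — Norton becomes insolvent (initial).
  Arden: +60 → 60 ≥ 60
Round 2 — Arden becomes insolvent.
  Calder: +90 → 90 ≥ 30
  Fenton: +20 → 20 < 140
  Orwell: +40 → 40 < 80
Round 3 — Calder becomes insolvent.
  Elm: +40 → 40 < 50
  Fenton: +50 → 70 < 140
No further insolvencies.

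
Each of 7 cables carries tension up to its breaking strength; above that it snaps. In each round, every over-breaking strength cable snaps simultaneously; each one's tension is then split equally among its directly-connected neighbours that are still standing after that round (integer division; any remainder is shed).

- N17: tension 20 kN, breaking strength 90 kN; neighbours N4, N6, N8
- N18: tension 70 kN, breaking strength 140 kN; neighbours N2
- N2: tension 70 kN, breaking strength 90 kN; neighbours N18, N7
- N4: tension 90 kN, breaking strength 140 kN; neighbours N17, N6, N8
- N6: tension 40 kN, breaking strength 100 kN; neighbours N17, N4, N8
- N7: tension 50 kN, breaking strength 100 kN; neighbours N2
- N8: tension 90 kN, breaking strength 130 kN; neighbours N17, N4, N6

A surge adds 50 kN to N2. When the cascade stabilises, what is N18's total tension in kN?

130

Round 1 — N2 at 120 > 90. N2 snaps.
  N2 sheds 120 kN to N18, N7: 60 each.
    N18: 70+60 = 130 ≤ 140
    N7: 50+60 = 110 > 100
Round 2 — N7 snaps.
  N7 sheds 110 kN: no online neighbours, lost.
No further breaks.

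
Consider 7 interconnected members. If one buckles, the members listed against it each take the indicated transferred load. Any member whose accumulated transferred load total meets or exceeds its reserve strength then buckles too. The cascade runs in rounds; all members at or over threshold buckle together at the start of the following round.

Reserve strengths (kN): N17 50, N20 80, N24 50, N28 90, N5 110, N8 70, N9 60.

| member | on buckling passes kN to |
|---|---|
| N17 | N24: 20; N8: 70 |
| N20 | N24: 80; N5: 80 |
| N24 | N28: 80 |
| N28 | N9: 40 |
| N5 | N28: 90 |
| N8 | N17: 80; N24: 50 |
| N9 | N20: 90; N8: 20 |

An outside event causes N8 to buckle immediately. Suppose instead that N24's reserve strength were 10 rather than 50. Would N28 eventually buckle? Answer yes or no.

With N24's reserve strength at 10:
Round 1 — N8 buckles (initial).
  N17: +80 → 80 ≥ 50
  N24: +50 → 50 ≥ 10
Round 2 — N17, N24 buckle.
  N28: +80 → 80 < 90
No further bucklings.

no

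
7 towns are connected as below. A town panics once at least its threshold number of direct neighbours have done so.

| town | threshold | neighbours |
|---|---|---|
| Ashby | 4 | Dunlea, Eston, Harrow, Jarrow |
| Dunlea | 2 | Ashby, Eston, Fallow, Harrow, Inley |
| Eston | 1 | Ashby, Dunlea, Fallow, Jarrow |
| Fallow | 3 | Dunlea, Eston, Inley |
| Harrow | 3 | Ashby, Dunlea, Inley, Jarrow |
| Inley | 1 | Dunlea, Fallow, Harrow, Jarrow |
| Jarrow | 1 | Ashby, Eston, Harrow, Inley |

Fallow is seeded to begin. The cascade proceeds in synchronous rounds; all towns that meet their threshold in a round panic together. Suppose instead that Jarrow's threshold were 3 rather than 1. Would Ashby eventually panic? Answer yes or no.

With Jarrow's threshold at 3:
Round 1 — Fallow panics (initial).
Round 2 — checking thresholds:
  Dunlea: 1 of 5 neighbours < 2, not yet.
  Eston: 1 of 4 neighbours ≥ 1, panics.
  Inley: 1 of 4 neighbours ≥ 1, panics.
Round 3 — checking thresholds:
  Ashby: 1 of 4 neighbours < 4, not yet.
  Dunlea: 3 of 5 neighbours ≥ 2, panics.
  Harrow: 1 of 4 neighbours < 3, not yet.
  Jarrow: 2 of 4 neighbours < 3, not yet.
Round 4 — no new panics; cascade stops.

no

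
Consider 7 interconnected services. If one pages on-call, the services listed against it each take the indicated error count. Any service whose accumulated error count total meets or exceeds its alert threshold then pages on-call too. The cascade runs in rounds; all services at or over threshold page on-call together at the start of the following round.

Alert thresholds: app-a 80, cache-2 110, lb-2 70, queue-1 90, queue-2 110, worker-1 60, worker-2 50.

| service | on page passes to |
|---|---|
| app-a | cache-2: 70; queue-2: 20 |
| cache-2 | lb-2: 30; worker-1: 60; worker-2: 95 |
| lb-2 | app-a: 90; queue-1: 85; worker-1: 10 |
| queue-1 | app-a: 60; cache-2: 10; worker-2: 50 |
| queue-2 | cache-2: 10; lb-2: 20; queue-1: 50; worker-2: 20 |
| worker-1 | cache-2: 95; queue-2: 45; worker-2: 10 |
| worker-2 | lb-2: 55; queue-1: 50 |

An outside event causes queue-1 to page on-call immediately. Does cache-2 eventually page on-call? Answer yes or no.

Round 1 — queue-1 pages on-call (initial).
  app-a: +60 → 60 < 80
  cache-2: +10 → 10 < 110
  worker-2: +50 → 50 ≥ 50
Round 2 — worker-2 pages on-call.
  lb-2: +55 → 55 < 70
No further pages.

no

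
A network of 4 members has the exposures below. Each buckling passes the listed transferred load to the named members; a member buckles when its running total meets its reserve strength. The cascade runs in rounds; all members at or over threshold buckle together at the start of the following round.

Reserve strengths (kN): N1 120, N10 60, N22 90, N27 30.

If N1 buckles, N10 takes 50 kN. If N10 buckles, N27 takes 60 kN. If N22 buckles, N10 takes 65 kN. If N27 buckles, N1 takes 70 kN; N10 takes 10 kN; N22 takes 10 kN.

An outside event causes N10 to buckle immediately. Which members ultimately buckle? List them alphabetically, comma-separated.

N10, N27

Round 1 — N10 buckles (initial).
  N27: +60 → 60 ≥ 30
Round 2 — N27 buckles.
  N1: +70 → 70 < 120
  N22: +10 → 10 < 90
No further bucklings.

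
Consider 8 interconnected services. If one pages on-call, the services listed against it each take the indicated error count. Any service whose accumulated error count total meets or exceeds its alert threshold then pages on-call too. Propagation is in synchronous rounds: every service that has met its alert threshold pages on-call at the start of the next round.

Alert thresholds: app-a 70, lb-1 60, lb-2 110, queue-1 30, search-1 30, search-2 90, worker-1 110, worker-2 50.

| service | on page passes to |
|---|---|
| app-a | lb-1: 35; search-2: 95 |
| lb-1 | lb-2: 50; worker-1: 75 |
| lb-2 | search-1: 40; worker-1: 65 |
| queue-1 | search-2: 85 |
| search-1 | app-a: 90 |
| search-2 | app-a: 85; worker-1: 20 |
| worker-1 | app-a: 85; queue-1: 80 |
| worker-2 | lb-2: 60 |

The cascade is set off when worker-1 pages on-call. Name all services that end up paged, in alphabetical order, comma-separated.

app-a, queue-1, search-2, worker-1

Round 1 — worker-1 pages on-call (initial).
  app-a: +85 → 85 ≥ 70
  queue-1: +80 → 80 ≥ 30
Round 2 — app-a, queue-1 page on-call.
  lb-1: +35 → 35 < 60
  search-2: +95+85 → 180 ≥ 90
Round 3 — search-2 pages on-call.
No further pages.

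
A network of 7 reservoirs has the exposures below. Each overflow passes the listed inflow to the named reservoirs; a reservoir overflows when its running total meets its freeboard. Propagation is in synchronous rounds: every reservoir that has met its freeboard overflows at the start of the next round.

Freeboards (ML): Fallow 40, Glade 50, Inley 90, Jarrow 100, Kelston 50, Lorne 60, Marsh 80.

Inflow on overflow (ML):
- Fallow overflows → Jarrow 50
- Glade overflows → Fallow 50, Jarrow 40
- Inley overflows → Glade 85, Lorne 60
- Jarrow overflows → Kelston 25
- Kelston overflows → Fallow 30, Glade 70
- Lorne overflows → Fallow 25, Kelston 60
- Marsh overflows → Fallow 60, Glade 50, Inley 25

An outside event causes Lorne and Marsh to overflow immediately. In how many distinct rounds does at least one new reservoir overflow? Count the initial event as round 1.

Round 1 — Lorne, Marsh overflow (initial).
  Fallow: +25+60 → 85 ≥ 40
  Glade: +50 → 50 ≥ 50
  Inley: +25 → 25 < 90
  Kelston: +60 → 60 ≥ 50
Round 2 — Fallow, Glade, Kelston overflow.
  Jarrow: +50+40 → 90 < 100
No further overflows.

2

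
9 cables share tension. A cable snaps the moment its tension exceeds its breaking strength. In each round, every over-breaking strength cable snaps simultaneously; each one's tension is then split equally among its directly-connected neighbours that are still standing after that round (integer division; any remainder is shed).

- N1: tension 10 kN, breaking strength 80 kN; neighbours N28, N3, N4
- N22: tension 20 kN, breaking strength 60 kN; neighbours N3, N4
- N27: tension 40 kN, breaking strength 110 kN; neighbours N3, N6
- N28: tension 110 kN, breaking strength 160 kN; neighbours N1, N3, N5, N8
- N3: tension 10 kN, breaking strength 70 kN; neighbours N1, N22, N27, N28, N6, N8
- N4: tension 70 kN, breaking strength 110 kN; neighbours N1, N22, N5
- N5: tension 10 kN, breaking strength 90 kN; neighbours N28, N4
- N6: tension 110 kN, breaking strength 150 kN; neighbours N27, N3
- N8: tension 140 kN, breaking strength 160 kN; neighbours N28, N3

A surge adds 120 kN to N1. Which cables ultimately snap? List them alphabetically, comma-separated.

N1, N22, N28, N3, N4, N5, N8

Round 1 — N1 at 130 > 80. N1 snaps.
  N1 sheds 130 kN to N28, N3, N4: 43 each (1 lost).
    N28: 110+43 = 153 ≤ 160
    N3: 10+43 = 53 ≤ 70
    N4: 70+43 = 113 > 110
Round 2 — N4 snaps.
  N4 sheds 113 kN to N22, N5: 56 each (1 lost).
    N22: 20+56 = 76 > 60
    N5: 10+56 = 66 ≤ 90
Round 3 — N22 snaps.
  N22 sheds 76 kN to N3: 76 each.
    N3: 53+76 = 129 > 70
Round 4 — N3 snaps.
  N3 sheds 129 kN to N27, N28, N6, N8: 32 each (1 lost).
    N27: 40+32 = 72 ≤ 110
    N28: 153+32 = 185 > 160
    N6: 110+32 = 142 ≤ 150
    N8: 140+32 = 172 > 160
Round 5 — N28, N8 snap.
  N28 sheds 185 kN to N5: 185 each.
    N5: 66+185 = 251 > 90
  N8 sheds 172 kN: no online neighbours, lost.
Round 6 — N5 snaps.
  N5 sheds 251 kN: no online neighbours, lost.
No further breaks.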